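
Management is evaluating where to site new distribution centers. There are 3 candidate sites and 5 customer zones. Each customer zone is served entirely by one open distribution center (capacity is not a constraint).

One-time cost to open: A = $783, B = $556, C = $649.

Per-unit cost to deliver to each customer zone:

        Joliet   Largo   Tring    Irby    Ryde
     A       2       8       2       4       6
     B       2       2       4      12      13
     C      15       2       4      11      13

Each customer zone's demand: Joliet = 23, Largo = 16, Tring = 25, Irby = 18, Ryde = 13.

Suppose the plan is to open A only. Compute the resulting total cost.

Total cost: 1157

Each customer zone is assigned to its cheapest site among the open ones.
{A}: Joliet→A 2·23=46, Largo→A 8·16=128, Tring→A 2·25=50, Irby→A 4·18=72, Ryde→A 6·13=78. Service 374; fixed 783; total 1157.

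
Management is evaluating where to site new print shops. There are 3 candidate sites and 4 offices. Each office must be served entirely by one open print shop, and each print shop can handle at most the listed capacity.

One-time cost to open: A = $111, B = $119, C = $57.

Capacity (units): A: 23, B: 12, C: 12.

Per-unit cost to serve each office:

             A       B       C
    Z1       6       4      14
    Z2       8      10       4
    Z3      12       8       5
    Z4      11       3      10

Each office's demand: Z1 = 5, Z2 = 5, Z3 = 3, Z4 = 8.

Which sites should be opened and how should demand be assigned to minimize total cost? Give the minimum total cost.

Open {A}: Z1→A 6·5=30, Z2→A 8·5=40, Z3→A 12·3=36, Z4→A 11·8=88.
Loads: A carries 21/23. Service 194; fixed 111; total 305.
Next best feasible plan costs 314.

Minimum total cost: 305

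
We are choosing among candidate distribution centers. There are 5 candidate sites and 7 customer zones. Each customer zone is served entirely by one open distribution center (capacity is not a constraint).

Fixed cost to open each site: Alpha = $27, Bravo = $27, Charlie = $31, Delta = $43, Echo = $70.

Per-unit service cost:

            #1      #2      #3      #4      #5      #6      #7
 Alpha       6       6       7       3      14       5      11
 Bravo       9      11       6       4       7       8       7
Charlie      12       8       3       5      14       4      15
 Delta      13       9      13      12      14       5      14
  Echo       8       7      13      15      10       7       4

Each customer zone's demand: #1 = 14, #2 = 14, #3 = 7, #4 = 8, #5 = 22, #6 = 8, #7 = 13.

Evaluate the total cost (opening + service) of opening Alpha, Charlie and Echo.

Total cost: 645

Each customer zone is assigned to its cheapest site among the open ones.
{Alpha, Charlie, Echo}: #1→Alpha 6·14=84, #2→Alpha 6·14=84, #3→Charlie 3·7=21, #4→Alpha 3·8=24, #5→Echo 10·22=220, #6→Charlie 4·8=32, #7→Echo 4·13=52. Service 517; fixed 128; total 645.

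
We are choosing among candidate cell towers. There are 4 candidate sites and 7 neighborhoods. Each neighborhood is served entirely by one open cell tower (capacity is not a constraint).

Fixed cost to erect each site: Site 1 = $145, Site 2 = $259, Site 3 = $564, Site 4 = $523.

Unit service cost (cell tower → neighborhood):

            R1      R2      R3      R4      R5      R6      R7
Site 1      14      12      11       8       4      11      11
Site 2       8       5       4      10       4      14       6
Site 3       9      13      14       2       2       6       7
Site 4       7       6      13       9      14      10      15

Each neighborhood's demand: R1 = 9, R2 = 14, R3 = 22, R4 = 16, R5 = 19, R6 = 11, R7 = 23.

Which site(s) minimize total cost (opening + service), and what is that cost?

Open Site 2 only; minimum total cost 1017.

For any fixed open set, each neighborhood goes to its cheapest open site; total = fixed + service.
{Site 2}: R1→Site 2 8·9=72, R2→Site 2 5·14=70, R3→Site 2 4·22=88, R4→Site 2 10·16=160, R5→Site 2 4·19=76, R6→Site 2 14·11=154, R7→Site 2 6·23=138. Service 758; fixed 259; total 1017.
{Site 1, Site 2}: R1→Site 2 8·9=72, R2→Site 2 5·14=70, R3→Site 2 4·22=88, R4→Site 1 8·16=128, R5→Site 1 4·19=76, R6→Site 1 11·11=121, R7→Site 2 6·23=138. Service 693; fixed 404; total 1097.
{Site 1}: service 1114 + fixed 145 = 1259
{Site 1, Site 2, Site 3, Site 4}: service 495 + fixed 1491 = 1986
No other subset beats 1017.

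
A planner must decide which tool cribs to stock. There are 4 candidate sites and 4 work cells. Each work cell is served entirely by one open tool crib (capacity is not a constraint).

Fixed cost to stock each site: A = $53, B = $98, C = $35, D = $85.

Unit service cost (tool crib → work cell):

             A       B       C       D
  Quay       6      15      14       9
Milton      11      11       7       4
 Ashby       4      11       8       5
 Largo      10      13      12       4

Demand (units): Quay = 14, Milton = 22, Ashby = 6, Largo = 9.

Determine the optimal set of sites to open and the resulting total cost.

For any fixed open set, each work cell goes to its cheapest open site; total = fixed + service.
{D}: Quay→D 9·14=126, Milton→D 4·22=88, Ashby→D 5·6=30, Largo→D 4·9=36. Service 280; fixed 85; total 365.
{A, D}: service 232 + fixed 138 = 370
{C, D}: Quay→D 9·14=126, Milton→D 4·22=88, Ashby→D 5·6=30, Largo→D 4·9=36. Service 280; fixed 120; total 400.
{A, B, C, D}: service 232 + fixed 271 = 503
(All 15 nonempty subsets were checked; D only is lowest.)

Open D only; minimum total cost 365.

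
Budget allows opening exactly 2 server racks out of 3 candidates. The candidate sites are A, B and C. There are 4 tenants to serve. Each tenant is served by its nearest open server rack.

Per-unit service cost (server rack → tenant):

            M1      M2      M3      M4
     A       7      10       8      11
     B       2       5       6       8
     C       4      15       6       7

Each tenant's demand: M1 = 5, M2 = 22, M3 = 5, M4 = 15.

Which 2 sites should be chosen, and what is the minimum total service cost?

Choose B and C; total service cost 255.

With exactly 2 open, each tenant uses its cheapest among the chosen.
{B, C}: M1→B 2·5=10, M2→B 5·22=110, M3→B 6·5=30, M4→C 7·15=105. Service cost 255.
{A, B}: service cost 270
{A, C}: service cost 375
Among all 3 size-2 choices, {B, C} is lowest.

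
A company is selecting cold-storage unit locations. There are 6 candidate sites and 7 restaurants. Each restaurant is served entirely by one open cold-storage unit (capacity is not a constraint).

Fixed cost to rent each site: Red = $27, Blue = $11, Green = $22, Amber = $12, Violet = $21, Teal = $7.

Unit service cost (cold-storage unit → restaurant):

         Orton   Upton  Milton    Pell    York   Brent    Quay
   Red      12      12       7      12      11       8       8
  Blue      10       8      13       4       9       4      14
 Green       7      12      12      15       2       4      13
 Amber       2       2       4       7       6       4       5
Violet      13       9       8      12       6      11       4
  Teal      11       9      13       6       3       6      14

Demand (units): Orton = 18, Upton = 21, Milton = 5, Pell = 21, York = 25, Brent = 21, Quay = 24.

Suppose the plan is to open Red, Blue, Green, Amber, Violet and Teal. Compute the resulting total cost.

Total cost: 512

Each restaurant is assigned to its cheapest site among the open ones.
{Red, Blue, Green, Amber, Violet, Teal}: Orton→Amber 2·18=36, Upton→Amber 2·21=42, Milton→Amber 4·5=20, Pell→Blue 4·21=84, York→Green 2·25=50, Brent→Blue 4·21=84, Quay→Violet 4·24=96. Service 412; fixed 100; total 512.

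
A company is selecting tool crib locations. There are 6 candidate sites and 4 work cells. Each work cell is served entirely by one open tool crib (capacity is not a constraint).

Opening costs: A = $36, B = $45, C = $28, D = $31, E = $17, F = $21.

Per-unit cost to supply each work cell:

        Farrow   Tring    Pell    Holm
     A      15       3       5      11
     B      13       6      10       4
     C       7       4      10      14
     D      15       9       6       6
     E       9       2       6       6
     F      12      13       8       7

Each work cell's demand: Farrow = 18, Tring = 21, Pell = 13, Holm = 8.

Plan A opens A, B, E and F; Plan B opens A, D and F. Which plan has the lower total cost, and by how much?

Plan A is cheaper by 60.

Plan A: {A, B, E, F}: Farrow→E 9·18=162, Tring→E 2·21=42, Pell→A 5·13=65, Holm→B 4·8=32. Service 301; fixed 119; total 420.
Plan B: {A, D, F}: Farrow→F 12·18=216, Tring→A 3·21=63, Pell→A 5·13=65, Holm→D 6·8=48. Service 392; fixed 88; total 480.
Difference: |420 − 480| = 60.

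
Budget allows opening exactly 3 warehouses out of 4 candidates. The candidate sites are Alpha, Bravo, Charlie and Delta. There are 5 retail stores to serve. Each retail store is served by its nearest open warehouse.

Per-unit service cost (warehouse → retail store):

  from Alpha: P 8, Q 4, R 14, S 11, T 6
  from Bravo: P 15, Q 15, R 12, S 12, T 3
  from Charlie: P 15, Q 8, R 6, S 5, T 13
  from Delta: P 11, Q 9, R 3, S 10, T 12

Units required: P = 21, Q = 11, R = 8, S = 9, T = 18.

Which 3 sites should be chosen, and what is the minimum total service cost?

Choose Alpha, Bravo and Charlie; total service cost 359.

With exactly 3 open, each retail store uses its cheapest among the chosen.
{Alpha, Bravo, Charlie}: P→Alpha 8·21=168, Q→Alpha 4·11=44, R→Charlie 6·8=48, S→Charlie 5·9=45, T→Bravo 3·18=54. Service cost 359.
{Alpha, Bravo, Delta}: service cost 380
{Alpha, Charlie, Delta}: service cost 389
Among all 4 size-3 choices, {Alpha, Bravo, Charlie} is lowest.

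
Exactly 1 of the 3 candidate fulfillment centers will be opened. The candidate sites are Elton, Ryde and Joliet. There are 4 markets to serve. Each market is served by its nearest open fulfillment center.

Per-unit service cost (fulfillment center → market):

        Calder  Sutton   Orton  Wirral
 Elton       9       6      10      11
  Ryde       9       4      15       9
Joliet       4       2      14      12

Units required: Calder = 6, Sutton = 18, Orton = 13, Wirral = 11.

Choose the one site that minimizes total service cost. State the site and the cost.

With exactly 1 open, each market uses its cheapest among the chosen.
{Joliet}: Calder→Joliet 4·6=24, Sutton→Joliet 2·18=36, Orton→Joliet 14·13=182, Wirral→Joliet 12·11=132. Service cost 374.
{Elton}: service cost 413
{Ryde}: service cost 420
Among all 3 size-1 choices, {Joliet} is lowest.

Choose Joliet only; total service cost 374.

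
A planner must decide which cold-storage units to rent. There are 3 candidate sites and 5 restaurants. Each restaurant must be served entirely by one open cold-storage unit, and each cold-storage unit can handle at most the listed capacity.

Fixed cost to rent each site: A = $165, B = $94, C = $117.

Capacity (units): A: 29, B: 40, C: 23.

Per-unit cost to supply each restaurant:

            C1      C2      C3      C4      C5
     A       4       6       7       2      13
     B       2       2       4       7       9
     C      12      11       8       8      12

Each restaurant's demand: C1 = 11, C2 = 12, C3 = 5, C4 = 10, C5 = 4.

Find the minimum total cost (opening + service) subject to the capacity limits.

Open {A, B}: C1→B 2·11=22, C2→B 2·12=24, C3→B 4·5=20, C4→A 2·10=20, C5→B 9·4=36.
Loads: A carries 10/29, B carries 32/40. Service 122; fixed 259; total 381.
Next best feasible plan costs 393.

Minimum total cost: 381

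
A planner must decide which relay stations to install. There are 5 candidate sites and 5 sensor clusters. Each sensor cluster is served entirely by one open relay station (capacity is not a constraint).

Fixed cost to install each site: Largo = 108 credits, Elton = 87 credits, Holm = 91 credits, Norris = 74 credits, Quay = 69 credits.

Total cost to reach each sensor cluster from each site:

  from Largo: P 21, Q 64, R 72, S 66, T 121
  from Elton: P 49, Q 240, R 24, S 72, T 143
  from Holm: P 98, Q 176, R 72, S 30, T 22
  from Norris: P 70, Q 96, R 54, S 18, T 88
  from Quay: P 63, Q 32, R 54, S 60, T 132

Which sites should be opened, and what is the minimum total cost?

Open Holm and Quay; minimum total cost 361.

For any fixed open set, each sensor cluster goes to its cheapest open site; total = fixed + service.
{Holm, Quay}: P→Quay 63, Q→Quay 32, R→Quay 54, S→Holm 30, T→Holm 22. Service 201; fixed 160; total 361.
{Norris, Quay}: service 255 + fixed 143 = 398
{Norris}: P→Norris 70, Q→Norris 96, R→Norris 54, S→Norris 18, T→Norris 88. Service 326; fixed 74; total 400.
{Largo, Elton, Holm, Norris, Quay}: service 117 + fixed 429 = 546
No other subset beats 361.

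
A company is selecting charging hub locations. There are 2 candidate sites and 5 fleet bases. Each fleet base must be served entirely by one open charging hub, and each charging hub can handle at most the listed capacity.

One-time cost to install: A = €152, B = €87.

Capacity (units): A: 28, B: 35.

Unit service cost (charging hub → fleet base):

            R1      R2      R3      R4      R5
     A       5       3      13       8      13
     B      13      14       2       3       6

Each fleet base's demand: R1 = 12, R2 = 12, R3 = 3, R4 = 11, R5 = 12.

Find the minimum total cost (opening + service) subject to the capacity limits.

Open {A, B}: R1→A 5·12=60, R2→A 3·12=36, R3→B 2·3=6, R4→B 3·11=33, R5→B 6·12=72.
Loads: A carries 24/28, B carries 26/35. Service 207; fixed 239; total 446.
Next best feasible plan costs 479.

Minimum total cost: 446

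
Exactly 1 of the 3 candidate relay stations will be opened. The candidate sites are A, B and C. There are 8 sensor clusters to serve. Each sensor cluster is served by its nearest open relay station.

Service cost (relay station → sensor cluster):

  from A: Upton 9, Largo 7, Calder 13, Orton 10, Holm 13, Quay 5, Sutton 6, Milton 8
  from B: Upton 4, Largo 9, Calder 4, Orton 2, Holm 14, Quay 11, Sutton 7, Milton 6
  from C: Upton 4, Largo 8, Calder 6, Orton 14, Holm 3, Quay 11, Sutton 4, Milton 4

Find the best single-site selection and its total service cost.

Choose C only; total service cost 54.

With exactly 1 open, each sensor cluster uses its cheapest among the chosen.
{C}: Upton→C 4, Largo→C 8, Calder→C 6, Orton→C 14, Holm→C 3, Quay→C 11, Sutton→C 4, Milton→C 4. Service cost 54.
{B}: service cost 57
{A}: service cost 71
Among all 3 size-1 choices, {C} is lowest.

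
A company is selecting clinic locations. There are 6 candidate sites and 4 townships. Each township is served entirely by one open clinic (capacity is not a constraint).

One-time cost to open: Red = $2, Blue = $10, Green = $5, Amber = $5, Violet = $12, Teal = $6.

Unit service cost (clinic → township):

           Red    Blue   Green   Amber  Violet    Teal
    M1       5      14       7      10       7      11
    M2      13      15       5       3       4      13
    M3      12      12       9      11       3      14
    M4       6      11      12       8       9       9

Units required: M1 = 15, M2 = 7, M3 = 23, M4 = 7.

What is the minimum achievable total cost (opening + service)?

Minimum total cost: 226

For any fixed open set, each township goes to its cheapest open site; total = fixed + service.
{Red, Amber, Violet}: M1→Red 5·15=75, M2→Amber 3·7=21, M3→Violet 3·23=69, M4→Red 6·7=42. Service 207; fixed 19; total 226.
{Red, Violet}: service 214 + fixed 14 = 228
{Red, Green, Amber, Violet}: service 207 + fixed 24 = 231
{Red, Blue, Green, Amber, Violet, Teal}: M1→Red 5·15=75, M2→Amber 3·7=21, M3→Violet 3·23=69, M4→Red 6·7=42. Service 207; fixed 40; total 247.
No other subset beats 226.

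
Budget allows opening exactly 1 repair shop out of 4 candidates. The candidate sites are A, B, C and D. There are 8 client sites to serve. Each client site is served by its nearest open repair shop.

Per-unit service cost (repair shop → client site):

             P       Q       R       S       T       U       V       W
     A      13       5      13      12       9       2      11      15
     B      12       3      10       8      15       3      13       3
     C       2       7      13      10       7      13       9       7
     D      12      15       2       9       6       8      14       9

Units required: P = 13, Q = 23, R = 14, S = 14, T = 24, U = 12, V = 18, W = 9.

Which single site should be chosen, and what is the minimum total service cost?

Choose C only; total service cost 1058.

With exactly 1 open, each client site uses its cheapest among the chosen.
{C}: P→C 2·13=26, Q→C 7·23=161, R→C 13·14=182, S→C 10·14=140, T→C 7·24=168, U→C 13·12=156, V→C 9·18=162, W→C 7·9=63. Service cost 1058.
{B}: service cost 1134
{A}: service cost 1207
Among all 4 size-1 choices, {C} is lowest.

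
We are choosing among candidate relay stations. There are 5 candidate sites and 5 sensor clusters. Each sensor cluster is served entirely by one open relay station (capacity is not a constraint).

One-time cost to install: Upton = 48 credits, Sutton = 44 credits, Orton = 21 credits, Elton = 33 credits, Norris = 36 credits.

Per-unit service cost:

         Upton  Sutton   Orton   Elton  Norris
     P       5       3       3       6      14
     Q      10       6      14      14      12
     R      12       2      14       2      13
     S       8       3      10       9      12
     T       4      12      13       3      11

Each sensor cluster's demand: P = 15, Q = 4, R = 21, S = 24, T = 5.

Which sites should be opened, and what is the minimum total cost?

For any fixed open set, each sensor cluster goes to its cheapest open site; total = fixed + service.
{Sutton, Elton}: P→Sutton 3·15=45, Q→Sutton 6·4=24, R→Sutton 2·21=42, S→Sutton 3·24=72, T→Elton 3·5=15. Service 198; fixed 77; total 275.
{Sutton}: service 243 + fixed 44 = 287
{Upton, Sutton}: P→Sutton 3·15=45, Q→Sutton 6·4=24, R→Sutton 2·21=42, S→Sutton 3·24=72, T→Upton 4·5=20. Service 203; fixed 92; total 295.
{Upton, Sutton, Orton, Elton, Norris}: service 198 + fixed 182 = 380
No other subset beats 275.

Open Sutton and Elton; minimum total cost 275.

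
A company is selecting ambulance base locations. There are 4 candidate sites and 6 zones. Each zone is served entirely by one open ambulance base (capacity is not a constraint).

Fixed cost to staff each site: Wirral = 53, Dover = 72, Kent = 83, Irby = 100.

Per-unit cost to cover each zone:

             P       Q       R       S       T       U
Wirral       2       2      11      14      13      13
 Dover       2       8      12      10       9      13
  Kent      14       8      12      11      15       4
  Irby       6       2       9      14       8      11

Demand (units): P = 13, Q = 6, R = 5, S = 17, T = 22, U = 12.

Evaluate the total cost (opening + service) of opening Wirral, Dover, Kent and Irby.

Each zone is assigned to its cheapest site among the open ones.
{Wirral, Dover, Kent, Irby}: P→Wirral 2·13=26, Q→Wirral 2·6=12, R→Irby 9·5=45, S→Dover 10·17=170, T→Irby 8·22=176, U→Kent 4·12=48. Service 477; fixed 308; total 785.

Total cost: 785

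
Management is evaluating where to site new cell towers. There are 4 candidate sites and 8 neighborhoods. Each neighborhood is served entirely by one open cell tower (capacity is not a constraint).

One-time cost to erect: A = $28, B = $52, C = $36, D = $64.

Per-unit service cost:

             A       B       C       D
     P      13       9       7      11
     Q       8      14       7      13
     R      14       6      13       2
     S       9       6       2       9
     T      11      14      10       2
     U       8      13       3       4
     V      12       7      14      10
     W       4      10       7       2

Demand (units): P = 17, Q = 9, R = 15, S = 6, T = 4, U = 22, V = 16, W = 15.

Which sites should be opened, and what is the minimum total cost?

Open C and D; minimum total cost 588.

For any fixed open set, each neighborhood goes to its cheapest open site; total = fixed + service.
{C, D}: P→C 7·17=119, Q→C 7·9=63, R→D 2·15=30, S→C 2·6=12, T→D 2·4=8, U→C 3·22=66, V→D 10·16=160, W→D 2·15=30. Service 488; fixed 100; total 588.
{B, C, D}: service 440 + fixed 152 = 592
{A, C, D}: service 488 + fixed 128 = 616
{A, B, C, D}: P→C 7·17=119, Q→C 7·9=63, R→D 2·15=30, S→C 2·6=12, T→D 2·4=8, U→C 3·22=66, V→B 7·16=112, W→D 2·15=30. Service 440; fixed 180; total 620.
No other subset beats 588.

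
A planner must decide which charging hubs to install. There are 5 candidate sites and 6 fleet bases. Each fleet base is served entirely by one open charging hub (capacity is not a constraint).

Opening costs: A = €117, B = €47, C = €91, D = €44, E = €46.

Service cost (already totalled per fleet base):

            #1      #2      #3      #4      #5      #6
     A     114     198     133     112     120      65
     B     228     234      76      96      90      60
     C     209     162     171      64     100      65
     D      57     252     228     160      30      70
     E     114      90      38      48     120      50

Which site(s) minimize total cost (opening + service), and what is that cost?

Open D and E; minimum total cost 403.

For any fixed open set, each fleet base goes to its cheapest open site; total = fixed + service.
{D, E}: #1→D 57, #2→E 90, #3→E 38, #4→E 48, #5→D 30, #6→E 50. Service 313; fixed 90; total 403.
{B, D, E}: service 313 + fixed 137 = 450
{C, D, E}: service 313 + fixed 181 = 494
{A, B, C, D, E}: service 313 + fixed 345 = 658
No other subset beats 403.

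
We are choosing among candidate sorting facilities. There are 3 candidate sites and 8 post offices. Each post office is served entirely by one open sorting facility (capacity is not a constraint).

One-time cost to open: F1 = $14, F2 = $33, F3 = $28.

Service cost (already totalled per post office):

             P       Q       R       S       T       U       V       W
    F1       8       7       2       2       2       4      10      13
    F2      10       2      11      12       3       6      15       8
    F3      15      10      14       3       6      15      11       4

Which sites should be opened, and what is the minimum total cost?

Open F1 only; minimum total cost 62.

For any fixed open set, each post office goes to its cheapest open site; total = fixed + service.
{F1}: P→F1 8, Q→F1 7, R→F1 2, S→F1 2, T→F1 2, U→F1 4, V→F1 10, W→F1 13. Service 48; fixed 14; total 62.
{F1, F3}: P→F1 8, Q→F1 7, R→F1 2, S→F1 2, T→F1 2, U→F1 4, V→F1 10, W→F3 4. Service 39; fixed 42; total 81.
{F1, F2}: service 38 + fixed 47 = 85
{F1, F2, F3}: service 34 + fixed 75 = 109
(All 7 nonempty subsets were checked; F1 only is lowest.)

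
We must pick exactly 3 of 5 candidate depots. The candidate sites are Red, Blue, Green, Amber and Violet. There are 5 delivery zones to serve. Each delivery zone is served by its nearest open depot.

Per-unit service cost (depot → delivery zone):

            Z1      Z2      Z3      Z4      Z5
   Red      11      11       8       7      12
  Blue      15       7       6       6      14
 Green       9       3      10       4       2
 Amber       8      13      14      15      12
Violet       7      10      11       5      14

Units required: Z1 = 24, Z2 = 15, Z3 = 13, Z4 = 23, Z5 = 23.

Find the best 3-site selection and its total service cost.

Choose Blue, Green and Violet; total service cost 429.

With exactly 3 open, each delivery zone uses its cheapest among the chosen.
{Blue, Green, Violet}: Z1→Violet 7·24=168, Z2→Green 3·15=45, Z3→Blue 6·13=78, Z4→Green 4·23=92, Z5→Green 2·23=46. Service cost 429.
{Blue, Green, Amber}: service cost 453
{Red, Green, Violet}: service cost 455
Among all 10 size-3 choices, {Blue, Green, Violet} is lowest.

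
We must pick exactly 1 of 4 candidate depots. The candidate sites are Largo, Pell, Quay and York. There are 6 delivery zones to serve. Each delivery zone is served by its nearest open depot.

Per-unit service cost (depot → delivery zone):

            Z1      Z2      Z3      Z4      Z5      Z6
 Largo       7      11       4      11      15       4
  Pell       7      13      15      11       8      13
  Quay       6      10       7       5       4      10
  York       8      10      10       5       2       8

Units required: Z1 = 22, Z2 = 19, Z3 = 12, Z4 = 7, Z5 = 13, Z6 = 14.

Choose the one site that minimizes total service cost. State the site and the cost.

Choose Quay only; total service cost 633.

With exactly 1 open, each delivery zone uses its cheapest among the chosen.
{Quay}: Z1→Quay 6·22=132, Z2→Quay 10·19=190, Z3→Quay 7·12=84, Z4→Quay 5·7=35, Z5→Quay 4·13=52, Z6→Quay 10·14=140. Service cost 633.
{York}: service cost 659
{Largo}: service cost 739
Among all 4 size-1 choices, {Quay} is lowest.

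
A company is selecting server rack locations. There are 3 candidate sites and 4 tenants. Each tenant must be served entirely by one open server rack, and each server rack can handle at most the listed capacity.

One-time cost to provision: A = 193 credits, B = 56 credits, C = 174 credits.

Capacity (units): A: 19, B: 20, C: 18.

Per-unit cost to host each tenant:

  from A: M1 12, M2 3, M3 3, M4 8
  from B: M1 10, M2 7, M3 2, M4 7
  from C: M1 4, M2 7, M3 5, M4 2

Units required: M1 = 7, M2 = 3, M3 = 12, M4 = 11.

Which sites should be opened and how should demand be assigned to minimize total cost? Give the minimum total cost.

Open {B, C}: M1→C 4·7=28, M2→B 7·3=21, M3→B 2·12=24, M4→C 2·11=22.
Loads: B carries 15/20, C carries 18/18. Service 95; fixed 230; total 325.
Next best feasible plan costs 367.

Minimum total cost: 325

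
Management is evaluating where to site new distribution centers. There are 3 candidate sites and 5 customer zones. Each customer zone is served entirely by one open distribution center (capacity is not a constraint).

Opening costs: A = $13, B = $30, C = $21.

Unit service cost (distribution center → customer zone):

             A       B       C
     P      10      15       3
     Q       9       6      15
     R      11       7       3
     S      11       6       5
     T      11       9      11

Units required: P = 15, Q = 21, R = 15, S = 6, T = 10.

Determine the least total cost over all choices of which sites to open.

For any fixed open set, each customer zone goes to its cheapest open site; total = fixed + service.
{B, C}: P→C 3·15=45, Q→B 6·21=126, R→C 3·15=45, S→C 5·6=30, T→B 9·10=90. Service 336; fixed 51; total 387.
{A, B, C}: service 336 + fixed 64 = 400
{A, C}: service 419 + fixed 34 = 453
{A}: service 680 + fixed 13 = 693
No other subset beats 387.

Minimum total cost: 387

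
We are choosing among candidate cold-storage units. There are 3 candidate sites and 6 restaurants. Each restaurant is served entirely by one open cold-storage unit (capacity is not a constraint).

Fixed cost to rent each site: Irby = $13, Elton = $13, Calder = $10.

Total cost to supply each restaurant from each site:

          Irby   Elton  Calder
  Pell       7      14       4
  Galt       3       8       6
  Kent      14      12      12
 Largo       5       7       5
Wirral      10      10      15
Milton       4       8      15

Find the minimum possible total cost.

For any fixed open set, each restaurant goes to its cheapest open site; total = fixed + service.
{Irby}: Pell→Irby 7, Galt→Irby 3, Kent→Irby 14, Largo→Irby 5, Wirral→Irby 10, Milton→Irby 4. Service 43; fixed 13; total 56.
{Irby, Calder}: service 38 + fixed 23 = 61
{Irby, Elton}: service 41 + fixed 26 = 67
{Irby, Elton, Calder}: service 38 + fixed 36 = 74
(All 7 nonempty subsets were checked; Irby only is lowest.)

Minimum total cost: 56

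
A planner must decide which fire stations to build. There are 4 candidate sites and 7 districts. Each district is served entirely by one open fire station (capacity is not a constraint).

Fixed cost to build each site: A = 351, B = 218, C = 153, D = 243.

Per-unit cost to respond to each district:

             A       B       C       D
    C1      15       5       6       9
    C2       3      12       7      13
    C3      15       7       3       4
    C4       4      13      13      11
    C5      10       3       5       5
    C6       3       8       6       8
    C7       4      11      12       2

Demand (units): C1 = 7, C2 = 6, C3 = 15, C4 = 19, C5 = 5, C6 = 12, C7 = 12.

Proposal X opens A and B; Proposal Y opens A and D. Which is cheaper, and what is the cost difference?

Proposal X: {A, B}: C1→B 5·7=35, C2→A 3·6=18, C3→B 7·15=105, C4→A 4·19=76, C5→B 3·5=15, C6→A 3·12=36, C7→A 4·12=48. Service 333; fixed 569; total 902.
Proposal Y: {A, D}: C1→D 9·7=63, C2→A 3·6=18, C3→D 4·15=60, C4→A 4·19=76, C5→D 5·5=25, C6→A 3·12=36, C7→D 2·12=24. Service 302; fixed 594; total 896.
Difference: |902 − 896| = 6.

Proposal Y is cheaper by 6.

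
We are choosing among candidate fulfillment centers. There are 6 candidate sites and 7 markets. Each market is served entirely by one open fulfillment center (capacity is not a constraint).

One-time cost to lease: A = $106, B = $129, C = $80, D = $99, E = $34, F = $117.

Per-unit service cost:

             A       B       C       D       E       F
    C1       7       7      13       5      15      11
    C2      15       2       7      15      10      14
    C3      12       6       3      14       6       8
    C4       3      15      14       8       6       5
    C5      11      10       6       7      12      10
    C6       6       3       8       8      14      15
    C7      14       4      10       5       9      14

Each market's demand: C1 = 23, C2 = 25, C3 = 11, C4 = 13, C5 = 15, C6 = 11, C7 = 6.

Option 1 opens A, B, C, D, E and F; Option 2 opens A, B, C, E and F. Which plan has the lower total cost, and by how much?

Option 1: {A, B, C, D, E, F}: C1→D 5·23=115, C2→B 2·25=50, C3→C 3·11=33, C4→A 3·13=39, C5→C 6·15=90, C6→B 3·11=33, C7→B 4·6=24. Service 384; fixed 565; total 949.
Option 2: {A, B, C, E, F}: C1→A 7·23=161, C2→B 2·25=50, C3→C 3·11=33, C4→A 3·13=39, C5→C 6·15=90, C6→B 3·11=33, C7→B 4·6=24. Service 430; fixed 466; total 896.
Difference: |949 − 896| = 53.

Option 2 is cheaper by 53.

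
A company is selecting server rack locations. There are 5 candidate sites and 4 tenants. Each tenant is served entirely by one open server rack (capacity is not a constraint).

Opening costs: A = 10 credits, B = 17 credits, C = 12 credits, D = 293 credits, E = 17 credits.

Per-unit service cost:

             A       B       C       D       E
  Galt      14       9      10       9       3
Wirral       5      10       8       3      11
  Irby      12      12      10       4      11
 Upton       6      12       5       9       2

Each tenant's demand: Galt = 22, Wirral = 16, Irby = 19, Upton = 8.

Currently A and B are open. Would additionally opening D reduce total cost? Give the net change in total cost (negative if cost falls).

Current service cost with {A, B}: 554.
Adding D: each tenant re-picks its cheapest; new service cost 370, saving 184.
Extra fixed cost: 293. Net change = 293 − 184 = 109.
(Totals: 581 → 690.)

No — net change +109 (cost rises by 109).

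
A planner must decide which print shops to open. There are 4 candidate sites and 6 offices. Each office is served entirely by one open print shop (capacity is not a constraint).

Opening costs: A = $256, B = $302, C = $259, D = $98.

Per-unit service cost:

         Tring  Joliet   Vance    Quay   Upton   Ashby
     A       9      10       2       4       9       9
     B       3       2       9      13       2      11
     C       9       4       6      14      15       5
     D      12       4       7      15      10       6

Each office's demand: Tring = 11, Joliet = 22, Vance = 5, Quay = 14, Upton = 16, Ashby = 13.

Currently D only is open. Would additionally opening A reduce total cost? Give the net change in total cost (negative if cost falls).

Current service cost with {D}: 703.
Adding A: each office re-picks its cheapest; new service cost 475, saving 228.
Extra fixed cost: 256. Net change = 256 − 228 = 28.
(Totals: 801 → 829.)

No — net change +28 (cost rises by 28).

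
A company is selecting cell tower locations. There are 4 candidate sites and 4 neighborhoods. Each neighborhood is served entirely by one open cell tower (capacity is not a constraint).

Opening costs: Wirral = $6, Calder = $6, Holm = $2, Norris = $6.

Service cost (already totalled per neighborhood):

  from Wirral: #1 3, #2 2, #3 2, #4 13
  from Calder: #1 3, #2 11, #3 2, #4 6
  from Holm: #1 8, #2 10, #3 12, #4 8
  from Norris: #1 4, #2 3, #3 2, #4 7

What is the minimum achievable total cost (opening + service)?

For any fixed open set, each neighborhood goes to its cheapest open site; total = fixed + service.
{Norris}: #1→Norris 4, #2→Norris 3, #3→Norris 2, #4→Norris 7. Service 16; fixed 6; total 22.
{Wirral, Holm}: service 15 + fixed 8 = 23
{Holm, Norris}: service 16 + fixed 8 = 24
{Wirral, Calder, Holm, Norris}: #1→Wirral 3, #2→Wirral 2, #3→Wirral 2, #4→Calder 6. Service 13; fixed 20; total 33.
(All 15 nonempty subsets were checked; Norris only is lowest.)

Minimum total cost: 22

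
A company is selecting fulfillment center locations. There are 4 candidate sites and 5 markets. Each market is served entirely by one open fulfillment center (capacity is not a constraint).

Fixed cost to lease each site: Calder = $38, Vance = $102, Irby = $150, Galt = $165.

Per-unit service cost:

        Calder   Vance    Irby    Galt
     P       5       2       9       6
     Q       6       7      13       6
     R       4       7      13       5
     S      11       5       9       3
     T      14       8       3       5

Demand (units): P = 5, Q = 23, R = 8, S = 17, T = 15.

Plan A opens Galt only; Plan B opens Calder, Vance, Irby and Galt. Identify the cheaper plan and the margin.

Plan A is cheaper by 232.

Plan A: {Galt}: P→Galt 6·5=30, Q→Galt 6·23=138, R→Galt 5·8=40, S→Galt 3·17=51, T→Galt 5·15=75. Service 334; fixed 165; total 499.
Plan B: {Calder, Vance, Irby, Galt}: P→Vance 2·5=10, Q→Calder 6·23=138, R→Calder 4·8=32, S→Galt 3·17=51, T→Irby 3·15=45. Service 276; fixed 455; total 731.
Difference: |499 − 731| = 232.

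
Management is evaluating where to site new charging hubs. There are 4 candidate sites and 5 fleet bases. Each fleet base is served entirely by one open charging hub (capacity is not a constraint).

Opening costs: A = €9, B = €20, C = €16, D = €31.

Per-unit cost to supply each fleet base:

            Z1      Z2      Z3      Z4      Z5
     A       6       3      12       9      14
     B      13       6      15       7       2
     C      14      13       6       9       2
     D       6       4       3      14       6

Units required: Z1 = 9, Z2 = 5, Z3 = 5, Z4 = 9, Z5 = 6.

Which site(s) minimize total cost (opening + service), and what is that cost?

Open B and D; minimum total cost 215.

For any fixed open set, each fleet base goes to its cheapest open site; total = fixed + service.
{B, D}: Z1→D 6·9=54, Z2→D 4·5=20, Z3→D 3·5=15, Z4→B 7·9=63, Z5→B 2·6=12. Service 164; fixed 51; total 215.
{A, C}: service 192 + fixed 25 = 217
{A, B, C}: service 174 + fixed 45 = 219
{A, B, C, D}: service 159 + fixed 76 = 235
No other subset beats 215.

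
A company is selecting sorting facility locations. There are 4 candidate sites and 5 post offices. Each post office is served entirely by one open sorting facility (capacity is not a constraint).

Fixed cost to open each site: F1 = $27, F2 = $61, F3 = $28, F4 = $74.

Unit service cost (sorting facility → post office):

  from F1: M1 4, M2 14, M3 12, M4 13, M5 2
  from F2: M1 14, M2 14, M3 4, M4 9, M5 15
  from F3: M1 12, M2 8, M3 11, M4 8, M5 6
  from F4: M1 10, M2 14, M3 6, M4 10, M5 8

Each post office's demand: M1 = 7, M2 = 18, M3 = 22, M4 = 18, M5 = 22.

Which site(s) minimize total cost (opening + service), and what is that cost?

Open F1, F2 and F3; minimum total cost 564.

For any fixed open set, each post office goes to its cheapest open site; total = fixed + service.
{F1, F2, F3}: M1→F1 4·7=28, M2→F3 8·18=144, M3→F2 4·22=88, M4→F3 8·18=144, M5→F1 2·22=44. Service 448; fixed 116; total 564.
{F1, F3, F4}: service 492 + fixed 129 = 621
{F1, F2, F3, F4}: service 448 + fixed 190 = 638
{F1}: service 822 + fixed 27 = 849
(All 15 nonempty subsets were checked; F1, F2 and F3 is lowest.)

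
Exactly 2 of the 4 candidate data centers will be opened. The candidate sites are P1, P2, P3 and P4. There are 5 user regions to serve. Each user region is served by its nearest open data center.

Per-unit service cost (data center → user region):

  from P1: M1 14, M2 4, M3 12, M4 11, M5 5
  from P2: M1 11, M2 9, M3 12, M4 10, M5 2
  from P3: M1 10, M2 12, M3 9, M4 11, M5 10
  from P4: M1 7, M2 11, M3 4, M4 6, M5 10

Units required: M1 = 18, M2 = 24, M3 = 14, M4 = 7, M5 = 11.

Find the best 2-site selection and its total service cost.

Choose P1 and P4; total service cost 375.

With exactly 2 open, each user region uses its cheapest among the chosen.
{P1, P4}: M1→P4 7·18=126, M2→P1 4·24=96, M3→P4 4·14=56, M4→P4 6·7=42, M5→P1 5·11=55. Service cost 375.
{P2, P4}: service cost 462
{P1, P3}: service cost 534
Among all 6 size-2 choices, {P1, P4} is lowest.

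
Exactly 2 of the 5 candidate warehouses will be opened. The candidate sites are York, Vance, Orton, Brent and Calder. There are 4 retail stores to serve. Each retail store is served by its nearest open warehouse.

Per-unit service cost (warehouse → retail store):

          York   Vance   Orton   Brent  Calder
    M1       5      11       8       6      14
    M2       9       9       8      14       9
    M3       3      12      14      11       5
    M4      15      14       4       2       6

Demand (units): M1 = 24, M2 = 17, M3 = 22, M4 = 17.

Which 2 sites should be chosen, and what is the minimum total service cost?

Choose York and Brent; total service cost 373.

With exactly 2 open, each retail store uses its cheapest among the chosen.
{York, Brent}: M1→York 5·24=120, M2→York 9·17=153, M3→York 3·22=66, M4→Brent 2·17=34. Service cost 373.
{York, Orton}: service cost 390
{York, Calder}: service cost 441
Among all 10 size-2 choices, {York, Brent} is lowest.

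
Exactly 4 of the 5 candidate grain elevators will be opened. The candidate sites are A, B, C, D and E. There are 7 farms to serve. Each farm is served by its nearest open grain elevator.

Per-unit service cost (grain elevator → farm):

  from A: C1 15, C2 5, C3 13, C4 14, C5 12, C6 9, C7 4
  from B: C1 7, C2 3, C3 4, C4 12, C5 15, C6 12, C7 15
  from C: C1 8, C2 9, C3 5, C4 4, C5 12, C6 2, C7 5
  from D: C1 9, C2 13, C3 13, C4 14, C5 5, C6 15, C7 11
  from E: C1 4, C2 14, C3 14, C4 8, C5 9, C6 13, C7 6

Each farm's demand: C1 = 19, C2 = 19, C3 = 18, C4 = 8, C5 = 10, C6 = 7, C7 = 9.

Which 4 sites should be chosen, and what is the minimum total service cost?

Choose B, C, D and E; total service cost 346.

With exactly 4 open, each farm uses its cheapest among the chosen.
{B, C, D, E}: C1→E 4·19=76, C2→B 3·19=57, C3→B 4·18=72, C4→C 4·8=32, C5→D 5·10=50, C6→C 2·7=14, C7→C 5·9=45. Service cost 346.
{A, B, C, E}: service cost 377
{A, C, D, E}: service cost 393
Among all 5 size-4 choices, {B, C, D, E} is lowest.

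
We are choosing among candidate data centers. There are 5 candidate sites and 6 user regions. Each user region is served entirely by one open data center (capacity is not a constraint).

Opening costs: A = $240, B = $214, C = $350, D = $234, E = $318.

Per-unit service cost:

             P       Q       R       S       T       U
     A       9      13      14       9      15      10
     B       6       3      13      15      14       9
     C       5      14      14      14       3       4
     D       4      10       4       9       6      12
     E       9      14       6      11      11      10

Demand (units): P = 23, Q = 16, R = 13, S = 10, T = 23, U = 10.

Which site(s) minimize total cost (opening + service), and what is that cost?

For any fixed open set, each user region goes to its cheapest open site; total = fixed + service.
{D}: P→D 4·23=92, Q→D 10·16=160, R→D 4·13=52, S→D 9·10=90, T→D 6·23=138, U→D 12·10=120. Service 652; fixed 234; total 886.
{B, D}: service 510 + fixed 448 = 958
{C, D}: service 503 + fixed 584 = 1087
{A, B, C, D, E}: service 391 + fixed 1356 = 1747
No other subset beats 886.

Open D only; minimum total cost 886.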